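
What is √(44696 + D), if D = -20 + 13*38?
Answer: √45170 ≈ 212.53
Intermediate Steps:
D = 474 (D = -20 + 494 = 474)
√(44696 + D) = √(44696 + 474) = √45170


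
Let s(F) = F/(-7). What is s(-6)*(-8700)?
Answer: -52200/7 ≈ -7457.1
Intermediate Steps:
s(F) = -F/7 (s(F) = F*(-1/7) = -F/7)
s(-6)*(-8700) = -1/7*(-6)*(-8700) = (6/7)*(-8700) = -52200/7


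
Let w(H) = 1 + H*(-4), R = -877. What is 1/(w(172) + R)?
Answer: -1/1564 ≈ -0.00063939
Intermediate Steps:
w(H) = 1 - 4*H
1/(w(172) + R) = 1/((1 - 4*172) - 877) = 1/((1 - 688) - 877) = 1/(-687 - 877) = 1/(-1564) = -1/1564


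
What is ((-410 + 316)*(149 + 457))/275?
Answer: -56964/275 ≈ -207.14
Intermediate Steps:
((-410 + 316)*(149 + 457))/275 = -94*606*(1/275) = -56964*1/275 = -56964/275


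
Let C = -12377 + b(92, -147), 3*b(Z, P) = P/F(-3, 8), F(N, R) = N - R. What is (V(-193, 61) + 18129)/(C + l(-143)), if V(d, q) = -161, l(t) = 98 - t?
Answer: -197648/133447 ≈ -1.4811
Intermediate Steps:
b(Z, P) = -P/33 (b(Z, P) = (P/(-3 - 1*8))/3 = (P/(-3 - 8))/3 = (P/(-11))/3 = (P*(-1/11))/3 = (-P/11)/3 = -P/33)
C = -136098/11 (C = -12377 - 1/33*(-147) = -12377 + 49/11 = -136098/11 ≈ -12373.)
(V(-193, 61) + 18129)/(C + l(-143)) = (-161 + 18129)/(-136098/11 + (98 - 1*(-143))) = 17968/(-136098/11 + (98 + 143)) = 17968/(-136098/11 + 241) = 17968/(-133447/11) = 17968*(-11/133447) = -197648/133447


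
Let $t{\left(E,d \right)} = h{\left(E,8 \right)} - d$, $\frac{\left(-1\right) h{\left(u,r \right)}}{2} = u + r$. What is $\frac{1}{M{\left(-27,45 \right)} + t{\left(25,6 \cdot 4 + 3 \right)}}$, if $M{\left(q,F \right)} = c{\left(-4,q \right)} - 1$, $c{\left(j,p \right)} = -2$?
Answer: $- \frac{1}{96} \approx -0.010417$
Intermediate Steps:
$h{\left(u,r \right)} = - 2 r - 2 u$ ($h{\left(u,r \right)} = - 2 \left(u + r\right) = - 2 \left(r + u\right) = - 2 r - 2 u$)
$M{\left(q,F \right)} = -3$ ($M{\left(q,F \right)} = -2 - 1 = -3$)
$t{\left(E,d \right)} = -16 - d - 2 E$ ($t{\left(E,d \right)} = \left(\left(-2\right) 8 - 2 E\right) - d = \left(-16 - 2 E\right) - d = -16 - d - 2 E$)
$\frac{1}{M{\left(-27,45 \right)} + t{\left(25,6 \cdot 4 + 3 \right)}} = \frac{1}{-3 - \left(69 + 24\right)} = \frac{1}{-3 - 93} = \frac{1}{-96} = - \frac{1}{96}$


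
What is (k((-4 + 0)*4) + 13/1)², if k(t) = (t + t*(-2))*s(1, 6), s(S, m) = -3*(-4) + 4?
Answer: 72361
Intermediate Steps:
s(S, m) = 16 (s(S, m) = 12 + 4 = 16)
k(t) = -16*t (k(t) = (t + t*(-2))*16 = (t - 2*t)*16 = -t*16 = -16*t)
(k((-4 + 0)*4) + 13/1)² = (-16*(-4 + 0)*4 + 13/1)² = (-(-64)*4 + 13*1)² = (-16*(-16) + 13)² = (256 + 13)² = 269² = 72361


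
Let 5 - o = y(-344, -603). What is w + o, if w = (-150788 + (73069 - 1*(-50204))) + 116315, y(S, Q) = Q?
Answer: 89408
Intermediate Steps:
o = 608 (o = 5 - 1*(-603) = 5 + 603 = 608)
w = 88800 (w = (-150788 + (73069 + 50204)) + 116315 = (-150788 + 123273) + 116315 = -27515 + 116315 = 88800)
w + o = 88800 + 608 = 89408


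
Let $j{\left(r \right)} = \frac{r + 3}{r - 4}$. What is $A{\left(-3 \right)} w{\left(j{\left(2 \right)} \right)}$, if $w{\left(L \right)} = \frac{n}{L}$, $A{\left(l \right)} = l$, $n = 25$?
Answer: $30$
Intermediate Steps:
$j{\left(r \right)} = \frac{3 + r}{-4 + r}$
$w{\left(L \right)} = \frac{25}{L}$
$A{\left(-3 \right)} w{\left(j{\left(2 \right)} \right)} = - 3 \frac{25}{\frac{1}{-4 + 2} \left(3 + 2\right)} = - 3 \frac{25}{\frac{1}{-2} \cdot 5} = - 3 \frac{25}{\left(- \frac{1}{2}\right) 5} = - 3 \frac{25}{- \frac{5}{2}} = - 3 \cdot 25 \left(- \frac{2}{5}\right) = \left(-3\right) \left(-10\right) = 30$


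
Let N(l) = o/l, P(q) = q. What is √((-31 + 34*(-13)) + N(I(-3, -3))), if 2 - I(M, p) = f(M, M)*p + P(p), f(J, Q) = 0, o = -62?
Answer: I*√12135/5 ≈ 22.032*I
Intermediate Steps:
I(M, p) = 2 - p (I(M, p) = 2 - (0*p + p) = 2 - (0 + p) = 2 - p)
N(l) = -62/l
√((-31 + 34*(-13)) + N(I(-3, -3))) = √((-31 + 34*(-13)) - 62/(2 - 1*(-3))) = √((-31 - 442) - 62/(2 + 3)) = √(-473 - 62/5) = √(-2427/5) = I*√12135/5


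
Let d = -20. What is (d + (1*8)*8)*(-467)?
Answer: -20548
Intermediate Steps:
(d + (1*8)*8)*(-467) = (-20 + (1*8)*8)*(-467) = (-20 + 8*8)*(-467) = (-20 + 64)*(-467) = 44*(-467) = -20548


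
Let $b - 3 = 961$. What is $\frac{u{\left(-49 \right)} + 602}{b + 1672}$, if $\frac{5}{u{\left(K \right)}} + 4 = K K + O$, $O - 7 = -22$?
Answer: $\frac{1433969}{6278952} \approx 0.22838$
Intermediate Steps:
$b = 964$ ($b = 3 + 961 = 964$)
$O = -15$ ($O = 7 - 22 = -15$)
$u{\left(K \right)} = \frac{5}{-19 + K^{2}}$ ($u{\left(K \right)} = \frac{5}{-4 + \left(K K - 15\right)} = \frac{5}{-4 + \left(K^{2} - 15\right)} = \frac{5}{-4 + \left(-15 + K^{2}\right)} = \frac{5}{-19 + K^{2}}$)
$\frac{u{\left(-49 \right)} + 602}{b + 1672} = \frac{\frac{5}{-19 + \left(-49\right)^{2}} + 602}{964 + 1672} = \frac{\frac{5}{-19 + 2401} + 602}{2636} = \left(\frac{5}{2382} + 602\right) \frac{1}{2636} = \frac{1433969}{2382} \cdot \frac{1}{2636} = \frac{1433969}{6278952}$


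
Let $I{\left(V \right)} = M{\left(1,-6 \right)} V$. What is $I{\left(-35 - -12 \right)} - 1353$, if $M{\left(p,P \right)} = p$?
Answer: $-1376$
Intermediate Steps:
$I{\left(V \right)} = V$ ($I{\left(V \right)} = 1 V = V$)
$I{\left(-35 - -12 \right)} - 1353 = \left(-35 - -12\right) - 1353 = \left(-35 + 12\right) - 1353 = -23 - 1353 = -1376$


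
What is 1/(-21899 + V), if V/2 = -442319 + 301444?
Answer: -1/303649 ≈ -3.2933e-6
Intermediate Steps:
V = -281750 (V = 2*(-442319 + 301444) = 2*(-140875) = -281750)
1/(-21899 + V) = 1/(-21899 - 281750) = 1/(-303649) = -1/303649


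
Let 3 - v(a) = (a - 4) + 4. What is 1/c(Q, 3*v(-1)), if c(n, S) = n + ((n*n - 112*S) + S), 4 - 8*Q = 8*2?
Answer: -4/5325 ≈ -0.00075117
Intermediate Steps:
v(a) = 3 - a (v(a) = 3 - ((a - 4) + 4) = 3 - ((-4 + a) + 4) = 3 - a)
Q = -3/2 (Q = ½ - 2 = -3/2 ≈ -1.5000)
c(n, S) = n + n² - 111*S (c(n, S) = n + ((n² - 112*S) + S) = n + (n² - 111*S) = n + n² - 111*S)
1/c(Q, 3*v(-1)) = 1/(-3/2 + (-3/2)² - 333*(3 - 1*(-1))) = 1/(-3/2 + 9/4 - 333*(3 + 1)) = 1/(-3/2 + 9/4 - 333*4) = 1/(-3/2 + 9/4 - 111*12) = 1/(-3/2 + 9/4 - 1332) = 1/(-5325/4) = -4/5325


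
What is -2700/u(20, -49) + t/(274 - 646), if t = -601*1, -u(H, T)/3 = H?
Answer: 17341/372 ≈ 46.616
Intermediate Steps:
u(H, T) = -3*H
t = -601
-2700/u(20, -49) + t/(274 - 646) = -2700/((-3*20)) - 601/(274 - 646) = -2700/(-60) - 601/(-372) = -2700*(-1/60) - 601*(-1/372) = 45 + 601/372 = 17341/372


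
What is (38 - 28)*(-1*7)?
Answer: -70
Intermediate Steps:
(38 - 28)*(-1*7) = 10*(-7) = -70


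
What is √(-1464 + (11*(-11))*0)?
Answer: 2*I*√366 ≈ 38.262*I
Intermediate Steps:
√(-1464 + (11*(-11))*0) = √(-1464 - 121*0) = √(-1464 + 0) = √(-1464) = 2*I*√366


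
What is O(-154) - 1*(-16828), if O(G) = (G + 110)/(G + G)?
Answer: 117797/7 ≈ 16828.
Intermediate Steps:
O(G) = (110 + G)/(2*G) (O(G) = (110 + G)/((2*G)) = (110 + G)*(1/(2*G)) = (110 + G)/(2*G))
O(-154) - 1*(-16828) = (½)*(110 - 154)/(-154) - 1*(-16828) = (½)*(-1/154)*(-44) + 16828 = ⅐ + 16828 = 117797/7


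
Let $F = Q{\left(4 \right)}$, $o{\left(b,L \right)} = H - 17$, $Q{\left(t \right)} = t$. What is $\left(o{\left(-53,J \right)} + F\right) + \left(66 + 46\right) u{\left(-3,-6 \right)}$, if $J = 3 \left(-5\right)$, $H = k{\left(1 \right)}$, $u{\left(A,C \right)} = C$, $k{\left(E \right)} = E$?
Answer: $-684$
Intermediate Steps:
$H = 1$
$J = -15$
$o{\left(b,L \right)} = -16$ ($o{\left(b,L \right)} = 1 - 17 = -16$)
$F = 4$
$\left(o{\left(-53,J \right)} + F\right) + \left(66 + 46\right) u{\left(-3,-6 \right)} = \left(-16 + 4\right) + \left(66 + 46\right) \left(-6\right) = -12 + 112 \left(-6\right) = -12 - 672 = -684$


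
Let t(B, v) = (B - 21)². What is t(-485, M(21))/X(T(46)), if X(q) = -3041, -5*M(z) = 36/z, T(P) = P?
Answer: -256036/3041 ≈ -84.195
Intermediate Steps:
M(z) = -36/(5*z)
t(B, v) = (-21 + B)²
t(-485, M(21))/X(T(46)) = (-21 - 485)²/(-3041) = (-506)²*(-1/3041) = 256036*(-1/3041) = -256036/3041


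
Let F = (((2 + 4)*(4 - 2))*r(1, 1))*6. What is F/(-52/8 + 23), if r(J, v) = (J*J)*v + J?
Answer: 96/11 ≈ 8.7273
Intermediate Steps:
r(J, v) = J + v*J**2 (r(J, v) = J**2*v + J = v*J**2 + J = J + v*J**2)
F = 144 (F = (((2 + 4)*(4 - 2))*(1*(1 + 1*1)))*6 = ((6*2)*(1*(1 + 1)))*6 = (12*(1*2))*6 = (12*2)*6 = 24*6 = 144)
F/(-52/8 + 23) = 144/(-52/8 + 23) = 144/(-52*1/8 + 23) = 144/(-13/2 + 23) = 144/(33/2) = 144*(2/33) = 96/11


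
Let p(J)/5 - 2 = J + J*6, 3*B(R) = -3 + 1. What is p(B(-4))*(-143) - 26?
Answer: 5642/3 ≈ 1880.7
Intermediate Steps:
B(R) = -⅔ (B(R) = (-3 + 1)/3 = (⅓)*(-2) = -⅔)
p(J) = 10 + 35*J (p(J) = 10 + 5*(J + J*6) = 10 + 5*(J + 6*J) = 10 + 5*(7*J) = 10 + 35*J)
p(B(-4))*(-143) - 26 = (10 + 35*(-⅔))*(-143) - 26 = (10 - 70/3)*(-143) - 26 = -40/3*(-143) - 26 = 5720/3 - 26 = 5642/3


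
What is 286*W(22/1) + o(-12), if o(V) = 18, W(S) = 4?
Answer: 1162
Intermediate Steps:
286*W(22/1) + o(-12) = 286*4 + 18 = 1144 + 18 = 1162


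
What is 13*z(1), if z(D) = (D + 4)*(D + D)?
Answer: 130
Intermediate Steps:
z(D) = 2*D*(4 + D) (z(D) = (4 + D)*(2*D) = 2*D*(4 + D))
13*z(1) = 13*(2*1*(4 + 1)) = 13*(2*1*5) = 13*10 = 130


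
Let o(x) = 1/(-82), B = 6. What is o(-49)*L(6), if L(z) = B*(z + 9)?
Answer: -45/41 ≈ -1.0976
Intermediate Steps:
L(z) = 54 + 6*z (L(z) = 6*(z + 9) = 6*(9 + z) = 54 + 6*z)
o(x) = -1/82
o(-49)*L(6) = -(54 + 6*6)/82 = -(54 + 36)/82 = -1/82*90 = -45/41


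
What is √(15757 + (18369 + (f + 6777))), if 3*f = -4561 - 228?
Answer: 4*√22110/3 ≈ 198.26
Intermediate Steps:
f = -4789/3 (f = (-4561 - 228)/3 = (⅓)*(-4789) = -4789/3 ≈ -1596.3)
√(15757 + (18369 + (f + 6777))) = √(15757 + (18369 + (-4789/3 + 6777))) = √(15757 + (18369 + 15542/3)) = √(15757 + 70649/3) = √(117920/3) = 4*√22110/3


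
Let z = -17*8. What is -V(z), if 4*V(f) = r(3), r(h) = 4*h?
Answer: -3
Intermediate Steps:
z = -136
V(f) = 3 (V(f) = (4*3)/4 = (¼)*12 = 3)
-V(z) = -1*3 = -3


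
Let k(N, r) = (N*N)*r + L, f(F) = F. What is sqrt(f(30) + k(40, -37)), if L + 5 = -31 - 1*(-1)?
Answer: I*sqrt(59205) ≈ 243.32*I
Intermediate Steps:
L = -35 (L = -5 + (-31 - 1*(-1)) = -5 + (-31 + 1) = -5 - 30 = -35)
k(N, r) = -35 + r*N**2 (k(N, r) = (N*N)*r - 35 = N**2*r - 35 = r*N**2 - 35 = -35 + r*N**2)
sqrt(f(30) + k(40, -37)) = sqrt(30 + (-35 - 37*40**2)) = sqrt(30 + (-35 - 37*1600)) = sqrt(30 + (-35 - 59200)) = sqrt(30 - 59235) = sqrt(-59205) = I*sqrt(59205)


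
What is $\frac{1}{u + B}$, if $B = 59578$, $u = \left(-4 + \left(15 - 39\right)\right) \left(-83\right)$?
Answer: $\frac{1}{61902} \approx 1.6155 \cdot 10^{-5}$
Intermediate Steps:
$u = 2324$ ($u = \left(-4 - 24\right) \left(-83\right) = \left(-28\right) \left(-83\right) = 2324$)
$\frac{1}{u + B} = \frac{1}{2324 + 59578} = \frac{1}{61902}$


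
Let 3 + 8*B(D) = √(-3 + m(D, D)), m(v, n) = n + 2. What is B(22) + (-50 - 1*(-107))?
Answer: 453/8 + √21/8 ≈ 57.198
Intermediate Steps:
m(v, n) = 2 + n
B(D) = -3/8 + √(-1 + D)/8 (B(D) = -3/8 + √(-3 + (2 + D))/8 = -3/8 + √(-1 + D)/8)
B(22) + (-50 - 1*(-107)) = (-3/8 + √(-1 + 22)/8) + (-50 - 1*(-107)) = (-3/8 + √21/8) + (-50 + 107) = (-3/8 + √21/8) + 57 = 453/8 + √21/8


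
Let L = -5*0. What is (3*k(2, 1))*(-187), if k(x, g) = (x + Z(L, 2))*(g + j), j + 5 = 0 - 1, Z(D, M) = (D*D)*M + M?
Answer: 11220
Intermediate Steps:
L = 0
Z(D, M) = M + M*D² (Z(D, M) = D²*M + M = M*D² + M = M + M*D²)
j = -6 (j = -5 + (0 - 1) = -5 - 1 = -6)
k(x, g) = (-6 + g)*(2 + x) (k(x, g) = (x + 2*(1 + 0²))*(g - 6) = (x + 2*(1 + 0))*(-6 + g) = (x + 2*1)*(-6 + g) = (x + 2)*(-6 + g) = (2 + x)*(-6 + g) = (-6 + g)*(2 + x))
(3*k(2, 1))*(-187) = (3*(-12 - 6*2 + 2*1 + 1*2))*(-187) = (3*(-12 - 12 + 2 + 2))*(-187) = (3*(-20))*(-187) = -60*(-187) = 11220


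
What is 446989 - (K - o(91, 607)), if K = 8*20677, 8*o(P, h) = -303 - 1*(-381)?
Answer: 1126331/4 ≈ 2.8158e+5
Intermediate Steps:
o(P, h) = 39/4 (o(P, h) = (-303 - 1*(-381))/8 = (-303 + 381)/8 = (1/8)*78 = 39/4)
K = 165416
446989 - (K - o(91, 607)) = 446989 - (165416 - 1*39/4) = 446989 - (165416 - 39/4) = 446989 - 1*661625/4 = 446989 - 661625/4 = 1126331/4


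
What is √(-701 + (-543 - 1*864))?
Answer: 2*I*√527 ≈ 45.913*I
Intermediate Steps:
√(-701 + (-543 - 1*864)) = √(-701 + (-543 - 864)) = √(-701 - 1407) = √(-2108) = 2*I*√527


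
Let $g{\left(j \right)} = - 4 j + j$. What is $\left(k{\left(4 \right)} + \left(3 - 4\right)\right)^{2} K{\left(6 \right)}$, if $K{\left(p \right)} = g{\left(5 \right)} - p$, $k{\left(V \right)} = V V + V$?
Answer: $-7581$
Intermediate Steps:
$g{\left(j \right)} = - 3 j$
$k{\left(V \right)} = V + V^{2}$ ($k{\left(V \right)} = V^{2} + V = V + V^{2}$)
$K{\left(p \right)} = -15 - p$ ($K{\left(p \right)} = \left(-3\right) 5 - p = -15 - p$)
$\left(k{\left(4 \right)} + \left(3 - 4\right)\right)^{2} K{\left(6 \right)} = \left(4 \left(1 + 4\right) + \left(3 - 4\right)\right)^{2} \left(-15 - 6\right) = \left(4 \cdot 5 - 1\right)^{2} \left(-15 - 6\right) = \left(20 - 1\right)^{2} \left(-21\right) = 19^{2} \left(-21\right) = 361 \left(-21\right) = -7581$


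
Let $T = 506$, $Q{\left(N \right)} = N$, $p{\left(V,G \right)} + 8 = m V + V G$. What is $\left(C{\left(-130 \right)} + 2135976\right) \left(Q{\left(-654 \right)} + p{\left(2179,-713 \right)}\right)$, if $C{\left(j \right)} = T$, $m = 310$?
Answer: $-1877538245118$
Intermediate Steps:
$p{\left(V,G \right)} = -8 + 310 V + G V$ ($p{\left(V,G \right)} = -8 + \left(310 V + V G\right) = -8 + \left(310 V + G V\right) = -8 + 310 V + G V$)
$C{\left(j \right)} = 506$
$\left(C{\left(-130 \right)} + 2135976\right) \left(Q{\left(-654 \right)} + p{\left(2179,-713 \right)}\right) = \left(506 + 2135976\right) \left(-654 - 878145\right) = 2136482 \left(-654 - 878145\right) = 2136482 \left(-878799\right) = -1877538245118$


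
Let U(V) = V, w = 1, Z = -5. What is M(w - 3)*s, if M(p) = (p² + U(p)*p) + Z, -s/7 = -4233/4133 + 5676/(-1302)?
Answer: 14485137/128123 ≈ 113.06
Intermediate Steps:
s = 4828379/128123 (s = -7*(-4233/4133 + 5676/(-1302)) = -7*(-4233*1/4133 + 5676*(-1/1302)) = -7*(-4233/4133 - 946/217) = -7*(-4828379/896861) = 4828379/128123 ≈ 37.685)
M(p) = -5 + 2*p² (M(p) = (p² + p*p) - 5 = (p² + p²) - 5 = 2*p² - 5 = -5 + 2*p²)
M(w - 3)*s = (-5 + 2*(1 - 3)²)*(4828379/128123) = (-5 + 2*(-2)²)*(4828379/128123) = (-5 + 2*4)*(4828379/128123) = (-5 + 8)*(4828379/128123) = 3*(4828379/128123) = 14485137/128123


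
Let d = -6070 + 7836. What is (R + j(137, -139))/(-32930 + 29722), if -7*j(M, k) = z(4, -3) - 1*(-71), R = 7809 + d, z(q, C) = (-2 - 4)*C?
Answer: -8367/2807 ≈ -2.9808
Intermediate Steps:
d = 1766
z(q, C) = -6*C
R = 9575 (R = 7809 + 1766 = 9575)
j(M, k) = -89/7 (j(M, k) = -(-6*(-3) - 1*(-71))/7 = -(18 + 71)/7 = -1/7*89 = -89/7)
(R + j(137, -139))/(-32930 + 29722) = (9575 - 89/7)/(-32930 + 29722) = (66936/7)/(-3208) = (66936/7)*(-1/3208) = -8367/2807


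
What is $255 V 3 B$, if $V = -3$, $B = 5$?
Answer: $-11475$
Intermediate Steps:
$255 V 3 B = 255 \left(-3\right) 3 \cdot 5 = 255 \left(\left(-9\right) 5\right) = 255 \left(-45\right) = -11475$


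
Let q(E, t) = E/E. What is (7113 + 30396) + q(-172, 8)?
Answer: 37510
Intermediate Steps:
q(E, t) = 1
(7113 + 30396) + q(-172, 8) = (7113 + 30396) + 1 = 37509 + 1 = 37510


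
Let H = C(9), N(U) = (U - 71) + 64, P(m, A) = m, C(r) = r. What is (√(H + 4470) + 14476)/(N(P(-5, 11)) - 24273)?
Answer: -14476/24285 - √4479/24285 ≈ -0.59884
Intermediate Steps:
N(U) = -7 + U (N(U) = (-71 + U) + 64 = -7 + U)
H = 9
(√(H + 4470) + 14476)/(N(P(-5, 11)) - 24273) = (√(9 + 4470) + 14476)/((-7 - 5) - 24273) = (√4479 + 14476)/(-12 - 24273) = (14476 + √4479)/(-24285) = (14476 + √4479)*(-1/24285) = -14476/24285 - √4479/24285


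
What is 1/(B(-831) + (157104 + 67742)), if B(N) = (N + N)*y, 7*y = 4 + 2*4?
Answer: 7/1553978 ≈ 4.5046e-6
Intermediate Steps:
y = 12/7 (y = (4 + 2*4)/7 = (4 + 8)/7 = (1/7)*12 = 12/7 ≈ 1.7143)
B(N) = 24*N/7 (B(N) = (N + N)*(12/7) = (2*N)*(12/7) = 24*N/7)
1/(B(-831) + (157104 + 67742)) = 1/((24/7)*(-831) + (157104 + 67742)) = 1/(-19944/7 + 224846) = 1/(1553978/7) = 7/1553978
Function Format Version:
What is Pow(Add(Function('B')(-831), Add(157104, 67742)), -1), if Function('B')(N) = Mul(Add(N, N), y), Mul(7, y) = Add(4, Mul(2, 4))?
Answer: Rational(7, 1553978) ≈ 4.5046e-6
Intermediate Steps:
y = Rational(12, 7) (y = Mul(Rational(1, 7), Add(4, Mul(2, 4))) = Mul(Rational(1, 7), Add(4, 8)) = Mul(Rational(1, 7), 12) = Rational(12, 7) ≈ 1.7143)
Function('B')(N) = Mul(Rational(24, 7), N) (Function('B')(N) = Mul(Add(N, N), Rational(12, 7)) = Mul(Mul(2, N), Rational(12, 7)) = Mul(Rational(24, 7), N))
Pow(Add(Function('B')(-831), Add(157104, 67742)), -1) = Pow(Add(Mul(Rational(24, 7), -831), Add(157104, 67742)), -1) = Pow(Add(Rational(-19944, 7), 224846), -1) = Pow(Rational(1553978, 7), -1) = Rational(7, 1553978)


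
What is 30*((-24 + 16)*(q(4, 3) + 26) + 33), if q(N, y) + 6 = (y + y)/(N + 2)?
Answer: -4050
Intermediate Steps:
q(N, y) = -6 + 2*y/(2 + N) (q(N, y) = -6 + (y + y)/(N + 2) = -6 + (2*y)/(2 + N) = -6 + 2*y/(2 + N))
30*((-24 + 16)*(q(4, 3) + 26) + 33) = 30*((-24 + 16)*(2*(-6 + 3 - 3*4)/(2 + 4) + 26) + 33) = 30*(-8*(2*(-6 + 3 - 12)/6 + 26) + 33) = 30*(-8*(2*(1/6)*(-15) + 26) + 33) = 30*(-8*(-5 + 26) + 33) = 30*(-8*21 + 33) = 30*(-168 + 33) = 30*(-135) = -4050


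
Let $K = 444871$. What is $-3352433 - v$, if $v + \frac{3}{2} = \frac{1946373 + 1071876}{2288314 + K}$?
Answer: $- \frac{1409664385781}{420490} \approx -3.3524 \cdot 10^{6}$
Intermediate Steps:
$v = - \frac{166389}{420490}$ ($v = - \frac{3}{2} + \frac{1946373 + 1071876}{2288314 + 444871} = - \frac{3}{2} + \frac{3018249}{2733185} = - \frac{3}{2} + 3018249 \cdot \frac{1}{2733185} = - \frac{3}{2} + \frac{232173}{210245} = - \frac{166389}{420490} \approx -0.3957$)
$-3352433 - v = -3352433 - - \frac{166389}{420490} = -3352433 + \frac{166389}{420490} = - \frac{1409664385781}{420490}$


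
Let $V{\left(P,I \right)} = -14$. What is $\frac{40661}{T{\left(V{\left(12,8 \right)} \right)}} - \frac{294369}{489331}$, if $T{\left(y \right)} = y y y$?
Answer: $- \frac{20704436327}{1342724264} \approx -15.42$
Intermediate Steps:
$T{\left(y \right)} = y^{3}$ ($T{\left(y \right)} = y^{2} y = y^{3}$)
$\frac{40661}{T{\left(V{\left(12,8 \right)} \right)}} - \frac{294369}{489331} = \frac{40661}{\left(-14\right)^{3}} - \frac{294369}{489331} = \frac{40661}{-2744} - \frac{294369}{489331} = 40661 \left(- \frac{1}{2744}\right) - \frac{294369}{489331} = - \frac{40661}{2744} - \frac{294369}{489331} = - \frac{20704436327}{1342724264}$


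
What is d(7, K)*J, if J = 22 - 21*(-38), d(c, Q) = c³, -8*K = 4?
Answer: 281260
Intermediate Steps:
K = -½ (K = -⅛*4 = -½ ≈ -0.50000)
J = 820 (J = 22 + 798 = 820)
d(7, K)*J = 7³*820 = 343*820 = 281260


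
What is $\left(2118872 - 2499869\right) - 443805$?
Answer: $-824802$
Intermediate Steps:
$\left(2118872 - 2499869\right) - 443805 = -380997 - 443805 = -824802$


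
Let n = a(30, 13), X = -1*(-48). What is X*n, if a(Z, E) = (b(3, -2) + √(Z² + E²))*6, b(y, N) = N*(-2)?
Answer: 1152 + 288*√1069 ≈ 10568.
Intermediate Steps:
b(y, N) = -2*N
X = 48
a(Z, E) = 24 + 6*√(E² + Z²) (a(Z, E) = (-2*(-2) + √(Z² + E²))*6 = (4 + √(E² + Z²))*6 = 24 + 6*√(E² + Z²))
n = 24 + 6*√1069 (n = 24 + 6*√(13² + 30²) = 24 + 6*√(169 + 900) = 24 + 6*√1069 ≈ 220.17)
X*n = 48*(24 + 6*√1069) = 1152 + 288*√1069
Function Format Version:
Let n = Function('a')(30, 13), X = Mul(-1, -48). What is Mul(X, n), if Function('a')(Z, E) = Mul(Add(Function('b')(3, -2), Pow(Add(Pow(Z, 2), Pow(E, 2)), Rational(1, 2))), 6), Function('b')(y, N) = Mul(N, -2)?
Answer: Add(1152, Mul(288, Pow(1069, Rational(1, 2)))) ≈ 10568.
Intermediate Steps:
Function('b')(y, N) = Mul(-2, N)
X = 48
Function('a')(Z, E) = Add(24, Mul(6, Pow(Add(Pow(E, 2), Pow(Z, 2)), Rational(1, 2)))) (Function('a')(Z, E) = Mul(Add(Mul(-2, -2), Pow(Add(Pow(Z, 2), Pow(E, 2)), Rational(1, 2))), 6) = Mul(Add(4, Pow(Add(Pow(E, 2), Pow(Z, 2)), Rational(1, 2))), 6) = Add(24, Mul(6, Pow(Add(Pow(E, 2), Pow(Z, 2)), Rational(1, 2)))))
n = Add(24, Mul(6, Pow(1069, Rational(1, 2)))) (n = Add(24, Mul(6, Pow(Add(Pow(13, 2), Pow(30, 2)), Rational(1, 2)))) = Add(24, Mul(6, Pow(Add(169, 900), Rational(1, 2)))) = Add(24, Mul(6, Pow(1069, Rational(1, 2)))) ≈ 220.17)
Mul(X, n) = Mul(48, Add(24, Mul(6, Pow(1069, Rational(1, 2))))) = Add(1152, Mul(288, Pow(1069, Rational(1, 2))))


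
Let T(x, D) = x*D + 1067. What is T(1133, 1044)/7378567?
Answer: 1183919/7378567 ≈ 0.16045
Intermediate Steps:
T(x, D) = 1067 + D*x (T(x, D) = D*x + 1067 = 1067 + D*x)
T(1133, 1044)/7378567 = (1067 + 1044*1133)/7378567 = (1067 + 1182852)*(1/7378567) = 1183919*(1/7378567) = 1183919/7378567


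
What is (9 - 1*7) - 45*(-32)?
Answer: 1442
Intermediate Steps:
(9 - 1*7) - 45*(-32) = (9 - 7) + 1440 = 2 + 1440 = 1442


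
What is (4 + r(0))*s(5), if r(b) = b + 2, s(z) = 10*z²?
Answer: 1500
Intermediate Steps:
r(b) = 2 + b
(4 + r(0))*s(5) = (4 + (2 + 0))*(10*5²) = (4 + 2)*(10*25) = 6*250 = 1500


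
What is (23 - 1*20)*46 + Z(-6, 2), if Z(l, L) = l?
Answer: 132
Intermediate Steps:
(23 - 1*20)*46 + Z(-6, 2) = (23 - 1*20)*46 - 6 = (23 - 20)*46 - 6 = 3*46 - 6 = 138 - 6 = 132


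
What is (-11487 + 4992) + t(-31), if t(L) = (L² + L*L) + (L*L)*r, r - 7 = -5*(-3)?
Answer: 16569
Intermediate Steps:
r = 22 (r = 7 - 5*(-3) = 7 + 15 = 22)
t(L) = 24*L² (t(L) = (L² + L*L) + (L*L)*22 = (L² + L²) + L²*22 = 2*L² + 22*L² = 24*L²)
(-11487 + 4992) + t(-31) = (-11487 + 4992) + 24*(-31)² = -6495 + 24*961 = -6495 + 23064 = 16569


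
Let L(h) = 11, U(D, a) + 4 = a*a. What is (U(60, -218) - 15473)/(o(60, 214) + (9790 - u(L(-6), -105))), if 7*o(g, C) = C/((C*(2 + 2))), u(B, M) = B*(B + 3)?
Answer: 897316/269809 ≈ 3.3257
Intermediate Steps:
U(D, a) = -4 + a² (U(D, a) = -4 + a*a = -4 + a²)
u(B, M) = B*(3 + B)
o(g, C) = 1/28 (o(g, C) = (C/((C*(2 + 2))))/7 = (C/((C*4)))/7 = (C/((4*C)))/7 = (C*(1/(4*C)))/7 = (⅐)*(¼) = 1/28)
(U(60, -218) - 15473)/(o(60, 214) + (9790 - u(L(-6), -105))) = ((-4 + (-218)²) - 15473)/(1/28 + (9790 - 11*(3 + 11))) = ((-4 + 47524) - 15473)/(1/28 + (9790 - 11*14)) = (47520 - 15473)/(1/28 + (9790 - 1*154)) = 32047/(1/28 + (9790 - 154)) = 32047/(1/28 + 9636) = 32047/(269809/28) = 32047*(28/269809) = 897316/269809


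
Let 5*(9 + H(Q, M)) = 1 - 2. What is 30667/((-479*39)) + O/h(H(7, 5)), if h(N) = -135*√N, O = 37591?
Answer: -2359/1437 + 37591*I*√230/6210 ≈ -1.6416 + 91.803*I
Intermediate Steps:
H(Q, M) = -46/5 (H(Q, M) = -9 + (1 - 2)/5 = -9 + (⅕)*(-1) = -9 - ⅕ = -46/5)
30667/((-479*39)) + O/h(H(7, 5)) = 30667/((-479*39)) + 37591/((-27*I*√230)) = 30667/(-18681) + 37591/((-27*I*√230)) = 30667*(-1/18681) + 37591/((-27*I*√230)) = -2359/1437 + 37591*(I*√230/6210) = -2359/1437 + 37591*I*√230/6210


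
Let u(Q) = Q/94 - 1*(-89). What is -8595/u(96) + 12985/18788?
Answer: -1076393555/11356004 ≈ -94.786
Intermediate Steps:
u(Q) = 89 + Q/94 (u(Q) = Q*(1/94) + 89 = Q/94 + 89 = 89 + Q/94)
-8595/u(96) + 12985/18788 = -8595/(89 + (1/94)*96) + 12985/18788 = -8595/(89 + 48/47) + 12985*(1/18788) = -8595/4231/47 + 1855/2684 = -8595*47/4231 + 1855/2684 = -403965/4231 + 1855/2684 = -1076393555/11356004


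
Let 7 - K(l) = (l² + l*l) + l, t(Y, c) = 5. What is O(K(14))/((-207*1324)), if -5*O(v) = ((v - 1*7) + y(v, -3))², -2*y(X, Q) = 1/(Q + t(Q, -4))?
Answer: 528125/4385088 ≈ 0.12044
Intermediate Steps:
y(X, Q) = -1/(2*(5 + Q)) (y(X, Q) = -1/(2*(Q + 5)) = -1/(2*(5 + Q)))
K(l) = 7 - l - 2*l² (K(l) = 7 - ((l² + l*l) + l) = 7 - ((l² + l²) + l) = 7 - (2*l² + l) = 7 - (l + 2*l²) = 7 + (-l - 2*l²) = 7 - l - 2*l²)
O(v) = -(-29/4 + v)²/5 (O(v) = -((v - 1*7) - 1/(10 + 2*(-3)))²/5 = -((v - 7) - 1/(10 - 6))²/5 = -((-7 + v) - 1/4)²/5 = -((-7 + v) - 1*¼)²/5 = -((-7 + v) - ¼)²/5 = -(-29/4 + v)²/5)
O(K(14))/((-207*1324)) = (-(-29 + 4*(7 - 1*14 - 2*14²))²/80)/((-207*1324)) = -(-29 + 4*(7 - 14 - 2*196))²/80/(-274068) = -(-29 + 4*(7 - 14 - 392))²/80*(-1/274068) = -(-29 + 4*(-399))²/80*(-1/274068) = -(-29 - 1596)²/80*(-1/274068) = -1/80*(-1625)²*(-1/274068) = -1/80*2640625*(-1/274068) = -528125/16*(-1/274068) = 528125/4385088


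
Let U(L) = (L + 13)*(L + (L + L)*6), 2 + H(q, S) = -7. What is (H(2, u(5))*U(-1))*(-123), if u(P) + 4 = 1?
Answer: -172692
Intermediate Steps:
u(P) = -3 (u(P) = -4 + 1 = -3)
H(q, S) = -9 (H(q, S) = -2 - 7 = -9)
U(L) = 13*L*(13 + L) (U(L) = (13 + L)*(L + (2*L)*6) = (13 + L)*(L + 12*L) = (13 + L)*(13*L) = 13*L*(13 + L))
(H(2, u(5))*U(-1))*(-123) = -117*(-1)*(13 - 1)*(-123) = -117*(-1)*12*(-123) = -9*(-156)*(-123) = 1404*(-123) = -172692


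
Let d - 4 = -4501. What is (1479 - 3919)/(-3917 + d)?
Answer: 1220/4207 ≈ 0.28999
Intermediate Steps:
d = -4497 (d = 4 - 4501 = -4497)
(1479 - 3919)/(-3917 + d) = (1479 - 3919)/(-3917 - 4497) = -2440/(-8414) = -2440*(-1/8414) = 1220/4207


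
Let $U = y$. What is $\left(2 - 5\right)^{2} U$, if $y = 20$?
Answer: $180$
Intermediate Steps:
$U = 20$
$\left(2 - 5\right)^{2} U = \left(2 - 5\right)^{2} \cdot 20 = \left(-3\right)^{2} \cdot 20 = 9 \cdot 20 = 180$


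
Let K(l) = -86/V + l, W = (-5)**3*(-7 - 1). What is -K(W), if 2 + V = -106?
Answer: -54043/54 ≈ -1000.8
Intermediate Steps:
V = -108 (V = -2 - 106 = -108)
W = 1000 (W = -125*(-8) = 1000)
K(l) = 43/54 + l (K(l) = -86/(-108) + l = -86*(-1/108) + l = 43/54 + l)
-K(W) = -(43/54 + 1000) = -1*54043/54 = -54043/54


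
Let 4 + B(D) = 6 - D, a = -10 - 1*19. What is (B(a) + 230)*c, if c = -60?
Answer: -15660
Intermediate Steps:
a = -29 (a = -10 - 19 = -29)
B(D) = 2 - D (B(D) = -4 + (6 - D) = 2 - D)
(B(a) + 230)*c = ((2 - 1*(-29)) + 230)*(-60) = ((2 + 29) + 230)*(-60) = (31 + 230)*(-60) = 261*(-60) = -15660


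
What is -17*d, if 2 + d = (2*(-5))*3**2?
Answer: 1564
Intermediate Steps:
d = -92 (d = -2 + (2*(-5))*3**2 = -2 - 10*9 = -2 - 90 = -92)
-17*d = -17*(-92) = 1564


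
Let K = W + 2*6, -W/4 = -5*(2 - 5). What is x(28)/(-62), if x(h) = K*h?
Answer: 672/31 ≈ 21.677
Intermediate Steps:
W = -60 (W = -(-20)*(2 - 5) = -(-20)*(-3) = -4*15 = -60)
K = -48 (K = -60 + 2*6 = -60 + 12 = -48)
x(h) = -48*h
x(28)/(-62) = -48*28/(-62) = -1344*(-1/62) = 672/31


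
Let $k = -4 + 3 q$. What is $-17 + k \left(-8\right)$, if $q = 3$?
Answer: $-57$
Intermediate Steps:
$k = 5$ ($k = -4 + 3 \cdot 3 = -4 + 9 = 5$)
$-17 + k \left(-8\right) = -17 + 5 \left(-8\right) = -17 - 40 = -57$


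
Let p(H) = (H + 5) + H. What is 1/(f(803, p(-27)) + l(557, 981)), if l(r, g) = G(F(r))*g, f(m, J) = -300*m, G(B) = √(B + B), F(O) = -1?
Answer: -40150/9672455787 - 109*I*√2/6448303858 ≈ -4.151e-6 - 2.3905e-8*I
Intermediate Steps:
p(H) = 5 + 2*H (p(H) = (5 + H) + H = 5 + 2*H)
G(B) = √2*√B (G(B) = √(2*B) = √2*√B)
l(r, g) = I*g*√2 (l(r, g) = (√2*√(-1))*g = (√2*I)*g = (I*√2)*g = I*g*√2)
1/(f(803, p(-27)) + l(557, 981)) = 1/(-300*803 + I*981*√2) = 1/(-240900 + 981*I*√2)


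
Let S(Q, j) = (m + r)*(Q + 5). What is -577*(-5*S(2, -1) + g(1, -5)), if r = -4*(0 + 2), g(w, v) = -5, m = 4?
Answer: -77895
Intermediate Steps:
r = -8 (r = -4*2 = -8)
S(Q, j) = -20 - 4*Q (S(Q, j) = (4 - 8)*(Q + 5) = -4*(5 + Q) = -20 - 4*Q)
-577*(-5*S(2, -1) + g(1, -5)) = -577*(-5*(-20 - 4*2) - 5) = -577*(-5*(-20 - 8) - 5) = -577*(-5*(-28) - 5) = -577*(140 - 5) = -577*135 = -77895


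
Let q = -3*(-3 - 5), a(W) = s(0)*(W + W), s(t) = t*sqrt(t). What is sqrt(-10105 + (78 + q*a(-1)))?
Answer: I*sqrt(10027) ≈ 100.13*I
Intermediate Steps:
s(t) = t**(3/2)
a(W) = 0 (a(W) = 0**(3/2)*(W + W) = 0*(2*W) = 0)
q = 24 (q = -3*(-8) = 24)
sqrt(-10105 + (78 + q*a(-1))) = sqrt(-10105 + (78 + 24*0)) = sqrt(-10105 + (78 + 0)) = sqrt(-10105 + 78) = sqrt(-10027) = I*sqrt(10027)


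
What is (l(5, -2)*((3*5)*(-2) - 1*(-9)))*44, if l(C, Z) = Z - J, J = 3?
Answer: 4620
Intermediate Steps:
l(C, Z) = -3 + Z (l(C, Z) = Z - 1*3 = Z - 3 = -3 + Z)
(l(5, -2)*((3*5)*(-2) - 1*(-9)))*44 = ((-3 - 2)*((3*5)*(-2) - 1*(-9)))*44 = -5*(15*(-2) + 9)*44 = -5*(-30 + 9)*44 = -5*(-21)*44 = 105*44 = 4620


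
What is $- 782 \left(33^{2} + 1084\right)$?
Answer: $-1699286$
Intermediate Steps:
$- 782 \left(33^{2} + 1084\right) = - 782 \left(1089 + 1084\right) = \left(-782\right) 2173 = -1699286$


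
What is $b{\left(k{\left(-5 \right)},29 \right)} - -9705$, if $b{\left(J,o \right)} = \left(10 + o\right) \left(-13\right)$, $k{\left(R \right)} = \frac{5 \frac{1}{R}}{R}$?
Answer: $9198$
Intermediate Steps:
$k{\left(R \right)} = \frac{5}{R^{2}}$
$b{\left(J,o \right)} = -130 - 13 o$
$b{\left(k{\left(-5 \right)},29 \right)} - -9705 = \left(-130 - 377\right) - -9705 = \left(-130 - 377\right) + 9705 = -507 + 9705 = 9198$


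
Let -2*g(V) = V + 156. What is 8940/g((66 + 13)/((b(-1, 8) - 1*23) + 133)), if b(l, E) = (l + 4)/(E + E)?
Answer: -7880610/69073 ≈ -114.09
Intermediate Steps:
b(l, E) = (4 + l)/(2*E) (b(l, E) = (4 + l)/((2*E)) = (4 + l)*(1/(2*E)) = (4 + l)/(2*E))
g(V) = -78 - V/2 (g(V) = -(V + 156)/2 = -(156 + V)/2 = -78 - V/2)
8940/g((66 + 13)/((b(-1, 8) - 1*23) + 133)) = 8940/(-78 - (66 + 13)/(2*(((1/2)*(4 - 1)/8 - 1*23) + 133))) = 8940/(-78 - 79/(2*(((1/2)*(1/8)*3 - 23) + 133))) = 8940/(-78 - 79/(2*((3/16 - 23) + 133))) = 8940/(-78 - 79/(2*(-365/16 + 133))) = 8940/(-78 - 79/(2*1763/16)) = 8940/(-78 - 79*16/(2*1763)) = 8940/(-78 - 1/2*1264/1763) = 8940/(-78 - 632/1763) = 8940/(-138146/1763) = 8940*(-1763/138146) = -7880610/69073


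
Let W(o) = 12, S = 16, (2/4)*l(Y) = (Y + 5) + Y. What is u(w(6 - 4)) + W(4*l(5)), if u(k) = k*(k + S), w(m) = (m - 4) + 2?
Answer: 12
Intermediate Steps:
l(Y) = 10 + 4*Y (l(Y) = 2*((Y + 5) + Y) = 2*((5 + Y) + Y) = 2*(5 + 2*Y) = 10 + 4*Y)
w(m) = -2 + m (w(m) = (-4 + m) + 2 = -2 + m)
u(k) = k*(16 + k) (u(k) = k*(k + 16) = k*(16 + k))
u(w(6 - 4)) + W(4*l(5)) = (-2 + (6 - 4))*(16 + (-2 + (6 - 4))) + 12 = (-2 + 2)*(16 + (-2 + 2)) + 12 = 0*(16 + 0) + 12 = 0*16 + 12 = 0 + 12 = 12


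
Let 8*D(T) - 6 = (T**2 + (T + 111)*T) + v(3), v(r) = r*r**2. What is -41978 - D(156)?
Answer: -401845/8 ≈ -50231.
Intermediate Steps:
v(r) = r**3
D(T) = 33/8 + T**2/8 + T*(111 + T)/8 (D(T) = 3/4 + ((T**2 + (T + 111)*T) + 3**3)/8 = 3/4 + ((T**2 + (111 + T)*T) + 27)/8 = 3/4 + ((T**2 + T*(111 + T)) + 27)/8 = 3/4 + (27 + T**2 + T*(111 + T))/8 = 3/4 + (27/8 + T**2/8 + T*(111 + T)/8) = 33/8 + T**2/8 + T*(111 + T)/8)
-41978 - D(156) = -41978 - (33/8 + (1/4)*156**2 + (111/8)*156) = -41978 - (33/8 + (1/4)*24336 + 4329/2) = -41978 - (33/8 + 6084 + 4329/2) = -41978 - 1*66021/8 = -41978 - 66021/8 = -401845/8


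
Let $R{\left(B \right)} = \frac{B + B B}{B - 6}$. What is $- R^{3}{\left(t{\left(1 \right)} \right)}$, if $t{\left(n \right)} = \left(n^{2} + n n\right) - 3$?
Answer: $0$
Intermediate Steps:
$t{\left(n \right)} = -3 + 2 n^{2}$ ($t{\left(n \right)} = \left(n^{2} + n^{2}\right) - 3 = 2 n^{2} - 3 = -3 + 2 n^{2}$)
$R{\left(B \right)} = \frac{B + B^{2}}{-6 + B}$
$- R^{3}{\left(t{\left(1 \right)} \right)} = - \left(\frac{\left(-3 + 2 \cdot 1^{2}\right) \left(1 - \left(3 - 2 \cdot 1^{2}\right)\right)}{-6 - \left(3 - 2 \cdot 1^{2}\right)}\right)^{3} = - \left(\frac{\left(-3 + 2 \cdot 1\right) \left(1 + \left(-3 + 2 \cdot 1\right)\right)}{-6 + \left(-3 + 2 \cdot 1\right)}\right)^{3} = - \left(\frac{\left(-3 + 2\right) \left(1 + \left(-3 + 2\right)\right)}{-6 + \left(-3 + 2\right)}\right)^{3} = - \left(- \frac{1 - 1}{-6 - 1}\right)^{3} = - \left(\left(-1\right) \frac{1}{-7} \cdot 0\right)^{3} = - \left(\left(-1\right) \left(- \frac{1}{7}\right) 0\right)^{3} = - 0^{3} = \left(-1\right) 0 = 0$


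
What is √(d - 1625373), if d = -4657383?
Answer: 6*I*√174521 ≈ 2506.5*I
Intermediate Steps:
√(d - 1625373) = √(-4657383 - 1625373) = √(-6282756) = 6*I*√174521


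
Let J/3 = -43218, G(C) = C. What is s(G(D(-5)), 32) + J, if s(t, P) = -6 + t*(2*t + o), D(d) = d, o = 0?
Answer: -129610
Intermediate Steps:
J = -129654 (J = 3*(-43218) = -129654)
s(t, P) = -6 + 2*t**2 (s(t, P) = -6 + t*(2*t + 0) = -6 + t*(2*t) = -6 + 2*t**2)
s(G(D(-5)), 32) + J = (-6 + 2*(-5)**2) - 129654 = (-6 + 2*25) - 129654 = (-6 + 50) - 129654 = 44 - 129654 = -129610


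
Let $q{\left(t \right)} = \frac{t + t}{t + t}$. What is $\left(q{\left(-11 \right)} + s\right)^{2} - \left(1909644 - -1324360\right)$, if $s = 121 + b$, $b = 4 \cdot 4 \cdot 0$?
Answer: $-3219120$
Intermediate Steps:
$b = 0$ ($b = 16 \cdot 0 = 0$)
$q{\left(t \right)} = 1$ ($q{\left(t \right)} = \frac{2 t}{2 t} = 2 t \frac{1}{2 t} = 1$)
$s = 121$ ($s = 121 + 0 = 121$)
$\left(q{\left(-11 \right)} + s\right)^{2} - \left(1909644 - -1324360\right) = \left(1 + 121\right)^{2} - \left(1909644 - -1324360\right) = 122^{2} - \left(1909644 + 1324360\right) = 14884 - 3234004 = -3219120$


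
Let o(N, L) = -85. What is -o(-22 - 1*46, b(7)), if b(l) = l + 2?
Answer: 85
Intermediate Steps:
b(l) = 2 + l
-o(-22 - 1*46, b(7)) = -1*(-85) = 85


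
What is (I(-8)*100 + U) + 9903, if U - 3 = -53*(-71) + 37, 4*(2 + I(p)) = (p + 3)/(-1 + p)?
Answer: 121679/9 ≈ 13520.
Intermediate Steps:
I(p) = -2 + (3 + p)/(4*(-1 + p)) (I(p) = -2 + ((p + 3)/(-1 + p))/4 = -2 + ((3 + p)/(-1 + p))/4 = -2 + (3 + p)/(4*(-1 + p)))
U = 3803 (U = 3 + (-53*(-71) + 37) = 3 + (3763 + 37) = 3 + 3800 = 3803)
(I(-8)*100 + U) + 9903 = (((11 - 7*(-8))/(4*(-1 - 8)))*100 + 3803) + 9903 = (((¼)*(11 + 56)/(-9))*100 + 3803) + 9903 = (((¼)*(-⅑)*67)*100 + 3803) + 9903 = (-67/36*100 + 3803) + 9903 = (-1675/9 + 3803) + 9903 = 32552/9 + 9903 = 121679/9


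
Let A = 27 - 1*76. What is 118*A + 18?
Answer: -5764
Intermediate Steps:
A = -49 (A = 27 - 76 = -49)
118*A + 18 = 118*(-49) + 18 = -5782 + 18 = -5764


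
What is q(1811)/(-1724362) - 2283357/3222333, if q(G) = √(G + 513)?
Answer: -761119/1074111 - √581/862181 ≈ -0.70863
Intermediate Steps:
q(G) = √(513 + G)
q(1811)/(-1724362) - 2283357/3222333 = √(513 + 1811)/(-1724362) - 2283357/3222333 = √2324*(-1/1724362) - 2283357*1/3222333 = (2*√581)*(-1/1724362) - 761119/1074111 = -√581/862181 - 761119/1074111 = -761119/1074111 - √581/862181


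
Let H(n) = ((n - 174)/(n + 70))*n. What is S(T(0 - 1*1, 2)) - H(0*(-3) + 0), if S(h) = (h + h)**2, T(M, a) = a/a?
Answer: 4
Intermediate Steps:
T(M, a) = 1
S(h) = 4*h**2 (S(h) = (2*h)**2 = 4*h**2)
H(n) = n*(-174 + n)/(70 + n) (H(n) = ((-174 + n)/(70 + n))*n = n*(-174 + n)/(70 + n))
S(T(0 - 1*1, 2)) - H(0*(-3) + 0) = 4*1**2 - (0*(-3) + 0)*(-174 + (0*(-3) + 0))/(70 + (0*(-3) + 0)) = 4*1 - (0 + 0)*(-174 + (0 + 0))/(70 + (0 + 0)) = 4 - 0*(-174 + 0)/(70 + 0) = 4 - 0*(-174)/70 = 4 - 1*0 = 4 + 0 = 4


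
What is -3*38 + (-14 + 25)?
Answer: -103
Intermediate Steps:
-3*38 + (-14 + 25) = -114 + 11 = -103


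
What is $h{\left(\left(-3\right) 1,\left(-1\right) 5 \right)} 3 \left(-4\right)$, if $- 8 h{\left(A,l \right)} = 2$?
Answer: $3$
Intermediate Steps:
$h{\left(A,l \right)} = - \frac{1}{4}$ ($h{\left(A,l \right)} = \left(- \frac{1}{8}\right) 2 = - \frac{1}{4}$)
$h{\left(\left(-3\right) 1,\left(-1\right) 5 \right)} 3 \left(-4\right) = \left(- \frac{1}{4}\right) 3 \left(-4\right) = \left(- \frac{3}{4}\right) \left(-4\right) = 3$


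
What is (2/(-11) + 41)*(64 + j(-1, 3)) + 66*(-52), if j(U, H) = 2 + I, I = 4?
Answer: -6322/11 ≈ -574.73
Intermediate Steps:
j(U, H) = 6 (j(U, H) = 2 + 4 = 6)
(2/(-11) + 41)*(64 + j(-1, 3)) + 66*(-52) = (2/(-11) + 41)*(64 + 6) + 66*(-52) = (2*(-1/11) + 41)*70 - 3432 = (-2/11 + 41)*70 - 3432 = (449/11)*70 - 3432 = 31430/11 - 3432 = -6322/11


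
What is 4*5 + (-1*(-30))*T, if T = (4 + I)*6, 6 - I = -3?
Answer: 2360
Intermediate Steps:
I = 9 (I = 6 - 1*(-3) = 6 + 3 = 9)
T = 78 (T = (4 + 9)*6 = 13*6 = 78)
4*5 + (-1*(-30))*T = 4*5 - 1*(-30)*78 = 20 + 30*78 = 20 + 2340 = 2360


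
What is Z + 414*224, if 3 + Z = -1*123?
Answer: 92610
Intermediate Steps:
Z = -126 (Z = -3 - 1*123 = -3 - 123 = -126)
Z + 414*224 = -126 + 414*224 = -126 + 92736 = 92610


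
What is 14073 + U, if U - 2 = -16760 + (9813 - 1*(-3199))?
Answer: 10327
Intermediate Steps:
U = -3746 (U = 2 + (-16760 + (9813 - 1*(-3199))) = 2 + (-16760 + (9813 + 3199)) = 2 + (-16760 + 13012) = 2 - 3748 = -3746)
14073 + U = 14073 - 3746 = 10327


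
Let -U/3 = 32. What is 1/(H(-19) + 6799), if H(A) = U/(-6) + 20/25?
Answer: 5/34079 ≈ 0.00014672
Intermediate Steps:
U = -96 (U = -3*32 = -96)
H(A) = 84/5 (H(A) = -96/(-6) + 20/25 = -96*(-1/6) + 20*(1/25) = 16 + 4/5 = 84/5)
1/(H(-19) + 6799) = 1/(84/5 + 6799) = 1/(34079/5) = 5/34079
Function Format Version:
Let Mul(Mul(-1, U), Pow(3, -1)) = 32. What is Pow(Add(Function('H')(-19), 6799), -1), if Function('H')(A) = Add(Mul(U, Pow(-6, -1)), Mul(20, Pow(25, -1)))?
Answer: Rational(5, 34079) ≈ 0.00014672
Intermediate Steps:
U = -96 (U = Mul(-3, 32) = -96)
Function('H')(A) = Rational(84, 5) (Function('H')(A) = Add(Mul(-96, Pow(-6, -1)), Mul(20, Pow(25, -1))) = Add(Mul(-96, Rational(-1, 6)), Mul(20, Rational(1, 25))) = Add(16, Rational(4, 5)) = Rational(84, 5))
Pow(Add(Function('H')(-19), 6799), -1) = Pow(Add(Rational(84, 5), 6799), -1) = Pow(Rational(34079, 5), -1) = Rational(5, 34079)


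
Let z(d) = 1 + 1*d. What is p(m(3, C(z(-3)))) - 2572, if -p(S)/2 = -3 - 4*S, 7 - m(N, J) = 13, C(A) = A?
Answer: -2614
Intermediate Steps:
z(d) = 1 + d
m(N, J) = -6 (m(N, J) = 7 - 1*13 = 7 - 13 = -6)
p(S) = 6 + 8*S (p(S) = -2*(-3 - 4*S) = 6 + 8*S)
p(m(3, C(z(-3)))) - 2572 = (6 + 8*(-6)) - 2572 = (6 - 48) - 2572 = -42 - 2572 = -2614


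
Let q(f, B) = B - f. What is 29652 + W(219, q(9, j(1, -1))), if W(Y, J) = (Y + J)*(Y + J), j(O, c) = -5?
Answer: 71677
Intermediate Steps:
W(Y, J) = (J + Y)**2 (W(Y, J) = (J + Y)*(J + Y) = (J + Y)**2)
29652 + W(219, q(9, j(1, -1))) = 29652 + ((-5 - 1*9) + 219)**2 = 29652 + ((-5 - 9) + 219)**2 = 29652 + (-14 + 219)**2 = 29652 + 205**2 = 29652 + 42025 = 71677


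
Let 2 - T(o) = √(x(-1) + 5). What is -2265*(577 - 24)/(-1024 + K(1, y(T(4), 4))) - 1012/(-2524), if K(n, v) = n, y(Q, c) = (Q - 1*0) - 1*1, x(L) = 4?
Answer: 263538238/215171 ≈ 1224.8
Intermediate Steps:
T(o) = -1 (T(o) = 2 - √(4 + 5) = 2 - √9 = 2 - 1*3 = 2 - 3 = -1)
y(Q, c) = -1 + Q (y(Q, c) = (Q + 0) - 1 = Q - 1 = -1 + Q)
-2265*(577 - 24)/(-1024 + K(1, y(T(4), 4))) - 1012/(-2524) = -2265*(577 - 24)/(-1024 + 1) - 1012/(-2524) = -2265/((-1023/553)) - 1012*(-1/2524) = -2265/((-1023*1/553)) + 253/631 = -2265/(-1023/553) + 253/631 = -2265*(-553/1023) + 253/631 = 417515/341 + 253/631 = 263538238/215171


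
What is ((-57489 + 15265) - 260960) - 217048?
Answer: -520232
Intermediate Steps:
((-57489 + 15265) - 260960) - 217048 = (-42224 - 260960) - 217048 = -303184 - 217048 = -520232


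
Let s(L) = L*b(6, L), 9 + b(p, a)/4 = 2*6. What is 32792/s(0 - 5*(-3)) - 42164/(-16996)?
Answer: 35307647/191205 ≈ 184.66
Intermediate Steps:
b(p, a) = 12 (b(p, a) = -36 + 4*(2*6) = -36 + 4*12 = -36 + 48 = 12)
s(L) = 12*L (s(L) = L*12 = 12*L)
32792/s(0 - 5*(-3)) - 42164/(-16996) = 32792/((12*(0 - 5*(-3)))) - 42164/(-16996) = 32792/((12*(0 + 15))) - 42164*(-1/16996) = 32792/((12*15)) + 10541/4249 = 32792/180 + 10541/4249 = 32792*(1/180) + 10541/4249 = 8198/45 + 10541/4249 = 35307647/191205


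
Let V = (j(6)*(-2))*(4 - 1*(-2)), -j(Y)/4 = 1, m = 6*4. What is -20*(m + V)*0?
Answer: 0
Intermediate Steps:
m = 24
j(Y) = -4 (j(Y) = -4*1 = -4)
V = 48 (V = (-4*(-2))*(4 - 1*(-2)) = 8*(4 + 2) = 8*6 = 48)
-20*(m + V)*0 = -20*(24 + 48)*0 = -20*72*0 = -1440*0 = 0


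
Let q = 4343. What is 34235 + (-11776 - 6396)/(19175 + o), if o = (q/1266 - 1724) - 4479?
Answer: 562351744573/16426895 ≈ 34234.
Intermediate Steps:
o = -7848655/1266 (o = (4343/1266 - 1724) - 4479 = -2178241/1266 - 4479 = -7848655/1266 ≈ -6199.6)
34235 + (-11776 - 6396)/(19175 + o) = 34235 + (-11776 - 6396)/(19175 - 7848655/1266) = 34235 - 18172/16426895/1266 = 34235 - 18172*1266/16426895 = 34235 - 23005752/16426895 = 562351744573/16426895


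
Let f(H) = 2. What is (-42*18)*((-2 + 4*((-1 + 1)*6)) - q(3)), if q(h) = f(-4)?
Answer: 3024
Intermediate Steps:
q(h) = 2
(-42*18)*((-2 + 4*((-1 + 1)*6)) - q(3)) = (-42*18)*((-2 + 4*((-1 + 1)*6)) - 1*2) = -756*((-2 + 4*(0*6)) - 2) = -756*((-2 + 4*0) - 2) = -756*((-2 + 0) - 2) = -756*(-2 - 2) = -756*(-4) = 3024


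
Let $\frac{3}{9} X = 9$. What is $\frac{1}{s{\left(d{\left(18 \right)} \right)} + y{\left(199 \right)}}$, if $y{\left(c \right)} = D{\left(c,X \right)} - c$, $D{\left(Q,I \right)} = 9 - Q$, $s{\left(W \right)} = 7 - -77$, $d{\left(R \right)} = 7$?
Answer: $- \frac{1}{305} \approx -0.0032787$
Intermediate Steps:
$X = 27$ ($X = 3 \cdot 9 = 27$)
$s{\left(W \right)} = 84$ ($s{\left(W \right)} = 7 + 77 = 84$)
$y{\left(c \right)} = 9 - 2 c$ ($y{\left(c \right)} = \left(9 - c\right) - c = 9 - 2 c$)
$\frac{1}{s{\left(d{\left(18 \right)} \right)} + y{\left(199 \right)}} = \frac{1}{84 + \left(9 - 398\right)} = \frac{1}{84 - 389} = \frac{1}{-305} = - \frac{1}{305}$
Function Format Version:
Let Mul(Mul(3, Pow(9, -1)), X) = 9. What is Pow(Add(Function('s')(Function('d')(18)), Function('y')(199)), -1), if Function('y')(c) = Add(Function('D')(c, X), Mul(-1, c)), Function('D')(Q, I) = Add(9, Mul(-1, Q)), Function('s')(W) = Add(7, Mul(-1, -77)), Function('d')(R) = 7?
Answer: Rational(-1, 305) ≈ -0.0032787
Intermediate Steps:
X = 27 (X = Mul(3, 9) = 27)
Function('s')(W) = 84 (Function('s')(W) = Add(7, 77) = 84)
Function('y')(c) = Add(9, Mul(-2, c)) (Function('y')(c) = Add(Add(9, Mul(-1, c)), Mul(-1, c)) = Add(9, Mul(-2, c)))
Pow(Add(Function('s')(Function('d')(18)), Function('y')(199)), -1) = Pow(Add(84, Add(9, Mul(-2, 199))), -1) = Pow(Add(84, Add(9, -398)), -1) = Pow(Add(84, -389), -1) = Pow(-305, -1) = Rational(-1, 305)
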